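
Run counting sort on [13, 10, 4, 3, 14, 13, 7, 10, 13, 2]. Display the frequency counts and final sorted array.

Count array: [0, 0, 1, 1, 1, 0, 0, 1, 0, 0, 2, 0, 0, 3, 1]
(count[i] = number of elements equal to i)
Cumulative count: [0, 0, 1, 2, 3, 3, 3, 4, 4, 4, 6, 6, 6, 9, 10]
Sorted: [2, 3, 4, 7, 10, 10, 13, 13, 13, 14]


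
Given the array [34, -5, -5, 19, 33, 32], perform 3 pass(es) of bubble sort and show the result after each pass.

After pass 1: [-5, -5, 19, 33, 32, 34] (5 swaps)
After pass 2: [-5, -5, 19, 32, 33, 34] (1 swaps)
After pass 3: [-5, -5, 19, 32, 33, 34] (0 swaps)
Total swaps: 6


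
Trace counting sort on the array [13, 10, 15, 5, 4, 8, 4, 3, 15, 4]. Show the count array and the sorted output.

Count array: [0, 0, 0, 1, 3, 1, 0, 0, 1, 0, 1, 0, 0, 1, 0, 2]
(count[i] = number of elements equal to i)
Cumulative count: [0, 0, 0, 1, 4, 5, 5, 5, 6, 6, 7, 7, 7, 8, 8, 10]
Sorted: [3, 4, 4, 4, 5, 8, 10, 13, 15, 15]


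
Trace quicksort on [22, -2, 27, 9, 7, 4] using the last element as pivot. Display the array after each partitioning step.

Partition 1: pivot=4 at index 1 -> [-2, 4, 27, 9, 7, 22]
Partition 2: pivot=22 at index 4 -> [-2, 4, 9, 7, 22, 27]
Partition 3: pivot=7 at index 2 -> [-2, 4, 7, 9, 22, 27]


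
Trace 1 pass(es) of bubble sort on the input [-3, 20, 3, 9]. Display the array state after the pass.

After pass 1: [-3, 3, 9, 20] (2 swaps)
Total swaps: 2


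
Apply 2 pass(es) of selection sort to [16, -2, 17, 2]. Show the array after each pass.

Pass 1: Select minimum -2 at index 1, swap -> [-2, 16, 17, 2]
Pass 2: Select minimum 2 at index 3, swap -> [-2, 2, 17, 16]


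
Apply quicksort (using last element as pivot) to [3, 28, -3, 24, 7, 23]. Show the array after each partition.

Partition 1: pivot=23 at index 3 -> [3, -3, 7, 23, 28, 24]
Partition 2: pivot=7 at index 2 -> [3, -3, 7, 23, 28, 24]
Partition 3: pivot=-3 at index 0 -> [-3, 3, 7, 23, 28, 24]
Partition 4: pivot=24 at index 4 -> [-3, 3, 7, 23, 24, 28]


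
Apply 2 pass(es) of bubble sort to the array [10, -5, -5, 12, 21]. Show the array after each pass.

After pass 1: [-5, -5, 10, 12, 21] (2 swaps)
After pass 2: [-5, -5, 10, 12, 21] (0 swaps)
Total swaps: 2


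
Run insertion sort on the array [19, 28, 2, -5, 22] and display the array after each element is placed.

First element 19 is already 'sorted'
Insert 28: shifted 0 elements -> [19, 28, 2, -5, 22]
Insert 2: shifted 2 elements -> [2, 19, 28, -5, 22]
Insert -5: shifted 3 elements -> [-5, 2, 19, 28, 22]
Insert 22: shifted 1 elements -> [-5, 2, 19, 22, 28]


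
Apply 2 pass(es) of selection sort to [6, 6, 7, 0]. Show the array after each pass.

Pass 1: Select minimum 0 at index 3, swap -> [0, 6, 7, 6]
Pass 2: Select minimum 6 at index 1, swap -> [0, 6, 7, 6]


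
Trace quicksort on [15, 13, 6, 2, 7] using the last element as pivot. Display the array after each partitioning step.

Partition 1: pivot=7 at index 2 -> [6, 2, 7, 13, 15]
Partition 2: pivot=2 at index 0 -> [2, 6, 7, 13, 15]
Partition 3: pivot=15 at index 4 -> [2, 6, 7, 13, 15]


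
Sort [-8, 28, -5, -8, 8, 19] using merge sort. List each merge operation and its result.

Divide and conquer:
  Merge [28] + [-5] -> [-5, 28]
  Merge [-8] + [-5, 28] -> [-8, -5, 28]
  Merge [8] + [19] -> [8, 19]
  Merge [-8] + [8, 19] -> [-8, 8, 19]
  Merge [-8, -5, 28] + [-8, 8, 19] -> [-8, -8, -5, 8, 19, 28]


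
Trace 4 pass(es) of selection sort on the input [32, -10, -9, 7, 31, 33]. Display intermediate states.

Pass 1: Select minimum -10 at index 1, swap -> [-10, 32, -9, 7, 31, 33]
Pass 2: Select minimum -9 at index 2, swap -> [-10, -9, 32, 7, 31, 33]
Pass 3: Select minimum 7 at index 3, swap -> [-10, -9, 7, 32, 31, 33]
Pass 4: Select minimum 31 at index 4, swap -> [-10, -9, 7, 31, 32, 33]


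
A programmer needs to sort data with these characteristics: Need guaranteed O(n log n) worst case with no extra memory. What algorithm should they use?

Best choice: Heapsort
Reason: Heapsort is O(n log n) worst case and sorts in-place; quicksort can degrade to O(n^2)


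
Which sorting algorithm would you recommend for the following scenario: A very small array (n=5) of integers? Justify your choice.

Best choice: Insertion sort
Reason: For tiny inputs the O(n^2) overhead is negligible and insertion sort has minimal constant factors


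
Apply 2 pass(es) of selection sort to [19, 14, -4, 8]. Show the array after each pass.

Pass 1: Select minimum -4 at index 2, swap -> [-4, 14, 19, 8]
Pass 2: Select minimum 8 at index 3, swap -> [-4, 8, 19, 14]


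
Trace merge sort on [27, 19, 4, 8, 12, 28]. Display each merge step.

Divide and conquer:
  Merge [19] + [4] -> [4, 19]
  Merge [27] + [4, 19] -> [4, 19, 27]
  Merge [12] + [28] -> [12, 28]
  Merge [8] + [12, 28] -> [8, 12, 28]
  Merge [4, 19, 27] + [8, 12, 28] -> [4, 8, 12, 19, 27, 28]


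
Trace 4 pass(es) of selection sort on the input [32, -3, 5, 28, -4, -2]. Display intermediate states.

Pass 1: Select minimum -4 at index 4, swap -> [-4, -3, 5, 28, 32, -2]
Pass 2: Select minimum -3 at index 1, swap -> [-4, -3, 5, 28, 32, -2]
Pass 3: Select minimum -2 at index 5, swap -> [-4, -3, -2, 28, 32, 5]
Pass 4: Select minimum 5 at index 5, swap -> [-4, -3, -2, 5, 32, 28]


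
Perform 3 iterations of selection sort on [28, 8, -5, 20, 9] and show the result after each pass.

Pass 1: Select minimum -5 at index 2, swap -> [-5, 8, 28, 20, 9]
Pass 2: Select minimum 8 at index 1, swap -> [-5, 8, 28, 20, 9]
Pass 3: Select minimum 9 at index 4, swap -> [-5, 8, 9, 20, 28]


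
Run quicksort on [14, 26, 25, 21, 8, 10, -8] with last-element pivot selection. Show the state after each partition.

Partition 1: pivot=-8 at index 0 -> [-8, 26, 25, 21, 8, 10, 14]
Partition 2: pivot=14 at index 3 -> [-8, 8, 10, 14, 26, 25, 21]
Partition 3: pivot=10 at index 2 -> [-8, 8, 10, 14, 26, 25, 21]
Partition 4: pivot=21 at index 4 -> [-8, 8, 10, 14, 21, 25, 26]
Partition 5: pivot=26 at index 6 -> [-8, 8, 10, 14, 21, 25, 26]


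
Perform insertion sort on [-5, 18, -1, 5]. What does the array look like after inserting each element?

First element -5 is already 'sorted'
Insert 18: shifted 0 elements -> [-5, 18, -1, 5]
Insert -1: shifted 1 elements -> [-5, -1, 18, 5]
Insert 5: shifted 1 elements -> [-5, -1, 5, 18]


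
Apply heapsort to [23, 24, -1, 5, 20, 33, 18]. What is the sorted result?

Build heap: [33, 24, 23, 5, 20, -1, 18]
Extract 33: [24, 20, 23, 5, 18, -1, 33]
Extract 24: [23, 20, -1, 5, 18, 24, 33]
Extract 23: [20, 18, -1, 5, 23, 24, 33]
Extract 20: [18, 5, -1, 20, 23, 24, 33]
Extract 18: [5, -1, 18, 20, 23, 24, 33]
Extract 5: [-1, 5, 18, 20, 23, 24, 33]


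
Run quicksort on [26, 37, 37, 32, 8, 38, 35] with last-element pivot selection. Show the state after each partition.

Partition 1: pivot=35 at index 3 -> [26, 32, 8, 35, 37, 38, 37]
Partition 2: pivot=8 at index 0 -> [8, 32, 26, 35, 37, 38, 37]
Partition 3: pivot=26 at index 1 -> [8, 26, 32, 35, 37, 38, 37]
Partition 4: pivot=37 at index 5 -> [8, 26, 32, 35, 37, 37, 38]


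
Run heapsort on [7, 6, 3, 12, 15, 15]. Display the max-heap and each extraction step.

Build heap: [15, 12, 15, 7, 6, 3]
Extract 15: [15, 12, 3, 7, 6, 15]
Extract 15: [12, 7, 3, 6, 15, 15]
Extract 12: [7, 6, 3, 12, 15, 15]
Extract 7: [6, 3, 7, 12, 15, 15]
Extract 6: [3, 6, 7, 12, 15, 15]


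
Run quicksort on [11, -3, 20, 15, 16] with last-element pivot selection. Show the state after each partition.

Partition 1: pivot=16 at index 3 -> [11, -3, 15, 16, 20]
Partition 2: pivot=15 at index 2 -> [11, -3, 15, 16, 20]
Partition 3: pivot=-3 at index 0 -> [-3, 11, 15, 16, 20]


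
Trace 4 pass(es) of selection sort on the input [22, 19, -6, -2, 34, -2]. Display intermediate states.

Pass 1: Select minimum -6 at index 2, swap -> [-6, 19, 22, -2, 34, -2]
Pass 2: Select minimum -2 at index 3, swap -> [-6, -2, 22, 19, 34, -2]
Pass 3: Select minimum -2 at index 5, swap -> [-6, -2, -2, 19, 34, 22]
Pass 4: Select minimum 19 at index 3, swap -> [-6, -2, -2, 19, 34, 22]


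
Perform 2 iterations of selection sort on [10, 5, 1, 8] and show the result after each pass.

Pass 1: Select minimum 1 at index 2, swap -> [1, 5, 10, 8]
Pass 2: Select minimum 5 at index 1, swap -> [1, 5, 10, 8]


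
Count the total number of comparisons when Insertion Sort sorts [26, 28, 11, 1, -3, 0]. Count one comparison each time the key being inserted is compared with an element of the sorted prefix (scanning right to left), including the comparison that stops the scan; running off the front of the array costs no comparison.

Insert 28: 26 <= 28 (stop) = 1 comparison(s) -> [26, 28, 11, 1, -3, 0]
Insert 11: 28 > 11 (shift), 26 > 11 (shift), reached front = 2 comparison(s) -> [11, 26, 28, 1, -3, 0]
Insert 1: 28 > 1 (shift), 26 > 1 (shift), 11 > 1 (shift), reached front = 3 comparison(s) -> [1, 11, 26, 28, -3, 0]
Insert -3: 28 > -3 (shift), 26 > -3 (shift), 11 > -3 (shift), 1 > -3 (shift), reached front = 4 comparison(s) -> [-3, 1, 11, 26, 28, 0]
Insert 0: 28 > 0 (shift), 26 > 0 (shift), 11 > 0 (shift), 1 > 0 (shift), -3 <= 0 (stop) = 5 comparison(s) -> [-3, 0, 1, 11, 26, 28]
Total comparisons: 1 + 2 + 3 + 4 + 5 = 15


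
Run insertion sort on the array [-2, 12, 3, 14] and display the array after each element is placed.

First element -2 is already 'sorted'
Insert 12: shifted 0 elements -> [-2, 12, 3, 14]
Insert 3: shifted 1 elements -> [-2, 3, 12, 14]
Insert 14: shifted 0 elements -> [-2, 3, 12, 14]


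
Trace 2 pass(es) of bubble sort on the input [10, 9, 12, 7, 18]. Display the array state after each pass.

After pass 1: [9, 10, 7, 12, 18] (2 swaps)
After pass 2: [9, 7, 10, 12, 18] (1 swaps)
Total swaps: 3


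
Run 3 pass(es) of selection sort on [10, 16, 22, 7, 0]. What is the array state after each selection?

Pass 1: Select minimum 0 at index 4, swap -> [0, 16, 22, 7, 10]
Pass 2: Select minimum 7 at index 3, swap -> [0, 7, 22, 16, 10]
Pass 3: Select minimum 10 at index 4, swap -> [0, 7, 10, 16, 22]


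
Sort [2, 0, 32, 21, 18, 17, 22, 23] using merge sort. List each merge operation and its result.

Divide and conquer:
  Merge [2] + [0] -> [0, 2]
  Merge [32] + [21] -> [21, 32]
  Merge [0, 2] + [21, 32] -> [0, 2, 21, 32]
  Merge [18] + [17] -> [17, 18]
  Merge [22] + [23] -> [22, 23]
  Merge [17, 18] + [22, 23] -> [17, 18, 22, 23]
  Merge [0, 2, 21, 32] + [17, 18, 22, 23] -> [0, 2, 17, 18, 21, 22, 23, 32]


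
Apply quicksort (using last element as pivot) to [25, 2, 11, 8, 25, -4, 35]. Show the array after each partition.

Partition 1: pivot=35 at index 6 -> [25, 2, 11, 8, 25, -4, 35]
Partition 2: pivot=-4 at index 0 -> [-4, 2, 11, 8, 25, 25, 35]
Partition 3: pivot=25 at index 5 -> [-4, 2, 11, 8, 25, 25, 35]
Partition 4: pivot=25 at index 4 -> [-4, 2, 11, 8, 25, 25, 35]
Partition 5: pivot=8 at index 2 -> [-4, 2, 8, 11, 25, 25, 35]


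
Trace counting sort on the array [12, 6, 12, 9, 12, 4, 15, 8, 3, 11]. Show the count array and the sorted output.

Count array: [0, 0, 0, 1, 1, 0, 1, 0, 1, 1, 0, 1, 3, 0, 0, 1]
(count[i] = number of elements equal to i)
Cumulative count: [0, 0, 0, 1, 2, 2, 3, 3, 4, 5, 5, 6, 9, 9, 9, 10]
Sorted: [3, 4, 6, 8, 9, 11, 12, 12, 12, 15]


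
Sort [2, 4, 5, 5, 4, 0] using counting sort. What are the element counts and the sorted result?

Count array: [1, 0, 1, 0, 2, 2]
(count[i] = number of elements equal to i)
Cumulative count: [1, 1, 2, 2, 4, 6]
Sorted: [0, 2, 4, 4, 5, 5]


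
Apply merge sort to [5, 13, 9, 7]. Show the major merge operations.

Divide and conquer:
  Merge [5] + [13] -> [5, 13]
  Merge [9] + [7] -> [7, 9]
  Merge [5, 13] + [7, 9] -> [5, 7, 9, 13]


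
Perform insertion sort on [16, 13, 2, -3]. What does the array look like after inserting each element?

First element 16 is already 'sorted'
Insert 13: shifted 1 elements -> [13, 16, 2, -3]
Insert 2: shifted 2 elements -> [2, 13, 16, -3]
Insert -3: shifted 3 elements -> [-3, 2, 13, 16]


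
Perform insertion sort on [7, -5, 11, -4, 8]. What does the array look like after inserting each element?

First element 7 is already 'sorted'
Insert -5: shifted 1 elements -> [-5, 7, 11, -4, 8]
Insert 11: shifted 0 elements -> [-5, 7, 11, -4, 8]
Insert -4: shifted 2 elements -> [-5, -4, 7, 11, 8]
Insert 8: shifted 1 elements -> [-5, -4, 7, 8, 11]


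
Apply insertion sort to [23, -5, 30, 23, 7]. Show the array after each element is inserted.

First element 23 is already 'sorted'
Insert -5: shifted 1 elements -> [-5, 23, 30, 23, 7]
Insert 30: shifted 0 elements -> [-5, 23, 30, 23, 7]
Insert 23: shifted 1 elements -> [-5, 23, 23, 30, 7]
Insert 7: shifted 3 elements -> [-5, 7, 23, 23, 30]


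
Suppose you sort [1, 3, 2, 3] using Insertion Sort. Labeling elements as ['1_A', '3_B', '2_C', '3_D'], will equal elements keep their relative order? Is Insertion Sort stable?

Trace Insertion Sort on the labeled array (the key is the number; the letter only tracks identity):
  Insert 3_B at index 1: [1_A, 3_B, 2_C, 3_D]
  Insert 2_C at index 1: [1_A, 2_C, 3_B, 3_D]
  Insert 3_D at index 3: [1_A, 2_C, 3_B, 3_D]
Final order: [1_A, 2_C, 3_B, 3_D]
Equal keys:
  value 3: originally 3_B, 3_D; after sorting 3_B, 3_D -> order preserved
All equal keys kept their original relative order. Insertion Sort is stable: elements are shifted only while they are strictly greater than the key, so a key is inserted after any equal elements already placed.
Answer: Stable


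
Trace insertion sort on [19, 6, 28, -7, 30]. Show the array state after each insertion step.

First element 19 is already 'sorted'
Insert 6: shifted 1 elements -> [6, 19, 28, -7, 30]
Insert 28: shifted 0 elements -> [6, 19, 28, -7, 30]
Insert -7: shifted 3 elements -> [-7, 6, 19, 28, 30]
Insert 30: shifted 0 elements -> [-7, 6, 19, 28, 30]


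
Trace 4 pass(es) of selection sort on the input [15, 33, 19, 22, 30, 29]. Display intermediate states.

Pass 1: Select minimum 15 at index 0, swap -> [15, 33, 19, 22, 30, 29]
Pass 2: Select minimum 19 at index 2, swap -> [15, 19, 33, 22, 30, 29]
Pass 3: Select minimum 22 at index 3, swap -> [15, 19, 22, 33, 30, 29]
Pass 4: Select minimum 29 at index 5, swap -> [15, 19, 22, 29, 30, 33]


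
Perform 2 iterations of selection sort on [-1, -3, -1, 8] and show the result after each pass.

Pass 1: Select minimum -3 at index 1, swap -> [-3, -1, -1, 8]
Pass 2: Select minimum -1 at index 1, swap -> [-3, -1, -1, 8]


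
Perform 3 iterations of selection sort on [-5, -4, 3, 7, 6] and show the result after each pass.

Pass 1: Select minimum -5 at index 0, swap -> [-5, -4, 3, 7, 6]
Pass 2: Select minimum -4 at index 1, swap -> [-5, -4, 3, 7, 6]
Pass 3: Select minimum 3 at index 2, swap -> [-5, -4, 3, 7, 6]


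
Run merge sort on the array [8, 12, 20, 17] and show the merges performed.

Divide and conquer:
  Merge [8] + [12] -> [8, 12]
  Merge [20] + [17] -> [17, 20]
  Merge [8, 12] + [17, 20] -> [8, 12, 17, 20]


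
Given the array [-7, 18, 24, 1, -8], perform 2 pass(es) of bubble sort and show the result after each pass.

After pass 1: [-7, 18, 1, -8, 24] (2 swaps)
After pass 2: [-7, 1, -8, 18, 24] (2 swaps)
Total swaps: 4


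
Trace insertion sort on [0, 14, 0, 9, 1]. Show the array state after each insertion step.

First element 0 is already 'sorted'
Insert 14: shifted 0 elements -> [0, 14, 0, 9, 1]
Insert 0: shifted 1 elements -> [0, 0, 14, 9, 1]
Insert 9: shifted 1 elements -> [0, 0, 9, 14, 1]
Insert 1: shifted 2 elements -> [0, 0, 1, 9, 14]


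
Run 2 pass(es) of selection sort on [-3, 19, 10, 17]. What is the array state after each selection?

Pass 1: Select minimum -3 at index 0, swap -> [-3, 19, 10, 17]
Pass 2: Select minimum 10 at index 2, swap -> [-3, 10, 19, 17]


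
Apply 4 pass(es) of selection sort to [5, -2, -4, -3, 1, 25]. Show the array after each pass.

Pass 1: Select minimum -4 at index 2, swap -> [-4, -2, 5, -3, 1, 25]
Pass 2: Select minimum -3 at index 3, swap -> [-4, -3, 5, -2, 1, 25]
Pass 3: Select minimum -2 at index 3, swap -> [-4, -3, -2, 5, 1, 25]
Pass 4: Select minimum 1 at index 4, swap -> [-4, -3, -2, 1, 5, 25]


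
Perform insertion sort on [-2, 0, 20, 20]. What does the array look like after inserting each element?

First element -2 is already 'sorted'
Insert 0: shifted 0 elements -> [-2, 0, 20, 20]
Insert 20: shifted 0 elements -> [-2, 0, 20, 20]
Insert 20: shifted 0 elements -> [-2, 0, 20, 20]


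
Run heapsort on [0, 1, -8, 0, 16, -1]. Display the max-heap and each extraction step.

Build heap: [16, 1, -1, 0, 0, -8]
Extract 16: [1, 0, -1, -8, 0, 16]
Extract 1: [0, 0, -1, -8, 1, 16]
Extract 0: [0, -8, -1, 0, 1, 16]
Extract 0: [-1, -8, 0, 0, 1, 16]
Extract -1: [-8, -1, 0, 0, 1, 16]


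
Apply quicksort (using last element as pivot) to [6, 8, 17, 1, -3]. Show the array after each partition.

Partition 1: pivot=-3 at index 0 -> [-3, 8, 17, 1, 6]
Partition 2: pivot=6 at index 2 -> [-3, 1, 6, 8, 17]
Partition 3: pivot=17 at index 4 -> [-3, 1, 6, 8, 17]


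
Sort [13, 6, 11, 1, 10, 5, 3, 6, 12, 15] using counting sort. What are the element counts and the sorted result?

Count array: [0, 1, 0, 1, 0, 1, 2, 0, 0, 0, 1, 1, 1, 1, 0, 1]
(count[i] = number of elements equal to i)
Cumulative count: [0, 1, 1, 2, 2, 3, 5, 5, 5, 5, 6, 7, 8, 9, 9, 10]
Sorted: [1, 3, 5, 6, 6, 10, 11, 12, 13, 15]


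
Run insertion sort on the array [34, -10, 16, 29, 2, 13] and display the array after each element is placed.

First element 34 is already 'sorted'
Insert -10: shifted 1 elements -> [-10, 34, 16, 29, 2, 13]
Insert 16: shifted 1 elements -> [-10, 16, 34, 29, 2, 13]
Insert 29: shifted 1 elements -> [-10, 16, 29, 34, 2, 13]
Insert 2: shifted 3 elements -> [-10, 2, 16, 29, 34, 13]
Insert 13: shifted 3 elements -> [-10, 2, 13, 16, 29, 34]


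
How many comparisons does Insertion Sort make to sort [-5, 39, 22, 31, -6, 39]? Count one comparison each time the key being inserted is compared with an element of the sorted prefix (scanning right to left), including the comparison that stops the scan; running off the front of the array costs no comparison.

Insert 39: -5 <= 39 (stop) = 1 comparison(s) -> [-5, 39, 22, 31, -6, 39]
Insert 22: 39 > 22 (shift), -5 <= 22 (stop) = 2 comparison(s) -> [-5, 22, 39, 31, -6, 39]
Insert 31: 39 > 31 (shift), 22 <= 31 (stop) = 2 comparison(s) -> [-5, 22, 31, 39, -6, 39]
Insert -6: 39 > -6 (shift), 31 > -6 (shift), 22 > -6 (shift), -5 > -6 (shift), reached front = 4 comparison(s) -> [-6, -5, 22, 31, 39, 39]
Insert 39: 39 <= 39 (stop) = 1 comparison(s) -> [-6, -5, 22, 31, 39, 39]
Total comparisons: 1 + 2 + 2 + 4 + 1 = 10


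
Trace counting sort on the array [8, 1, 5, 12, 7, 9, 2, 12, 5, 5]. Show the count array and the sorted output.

Count array: [0, 1, 1, 0, 0, 3, 0, 1, 1, 1, 0, 0, 2]
(count[i] = number of elements equal to i)
Cumulative count: [0, 1, 2, 2, 2, 5, 5, 6, 7, 8, 8, 8, 10]
Sorted: [1, 2, 5, 5, 5, 7, 8, 9, 12, 12]


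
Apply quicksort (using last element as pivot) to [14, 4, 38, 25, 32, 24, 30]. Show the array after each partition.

Partition 1: pivot=30 at index 4 -> [14, 4, 25, 24, 30, 38, 32]
Partition 2: pivot=24 at index 2 -> [14, 4, 24, 25, 30, 38, 32]
Partition 3: pivot=4 at index 0 -> [4, 14, 24, 25, 30, 38, 32]
Partition 4: pivot=32 at index 5 -> [4, 14, 24, 25, 30, 32, 38]


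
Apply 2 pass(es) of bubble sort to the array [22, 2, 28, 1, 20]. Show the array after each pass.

After pass 1: [2, 22, 1, 20, 28] (3 swaps)
After pass 2: [2, 1, 20, 22, 28] (2 swaps)
Total swaps: 5


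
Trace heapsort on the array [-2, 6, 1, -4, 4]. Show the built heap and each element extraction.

Build heap: [6, 4, 1, -4, -2]
Extract 6: [4, -2, 1, -4, 6]
Extract 4: [1, -2, -4, 4, 6]
Extract 1: [-2, -4, 1, 4, 6]
Extract -2: [-4, -2, 1, 4, 6]


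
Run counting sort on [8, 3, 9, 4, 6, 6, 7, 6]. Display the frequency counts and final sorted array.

Count array: [0, 0, 0, 1, 1, 0, 3, 1, 1, 1]
(count[i] = number of elements equal to i)
Cumulative count: [0, 0, 0, 1, 2, 2, 5, 6, 7, 8]
Sorted: [3, 4, 6, 6, 6, 7, 8, 9]


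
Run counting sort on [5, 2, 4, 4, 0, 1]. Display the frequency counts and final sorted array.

Count array: [1, 1, 1, 0, 2, 1]
(count[i] = number of elements equal to i)
Cumulative count: [1, 2, 3, 3, 5, 6]
Sorted: [0, 1, 2, 4, 4, 5]


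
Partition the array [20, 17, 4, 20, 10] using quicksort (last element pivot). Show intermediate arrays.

Partition 1: pivot=10 at index 1 -> [4, 10, 20, 20, 17]
Partition 2: pivot=17 at index 2 -> [4, 10, 17, 20, 20]
Partition 3: pivot=20 at index 4 -> [4, 10, 17, 20, 20]


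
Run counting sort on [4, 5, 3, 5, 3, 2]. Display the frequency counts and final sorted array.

Count array: [0, 0, 1, 2, 1, 2]
(count[i] = number of elements equal to i)
Cumulative count: [0, 0, 1, 3, 4, 6]
Sorted: [2, 3, 3, 4, 5, 5]


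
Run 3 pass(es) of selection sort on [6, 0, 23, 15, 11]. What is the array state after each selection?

Pass 1: Select minimum 0 at index 1, swap -> [0, 6, 23, 15, 11]
Pass 2: Select minimum 6 at index 1, swap -> [0, 6, 23, 15, 11]
Pass 3: Select minimum 11 at index 4, swap -> [0, 6, 11, 15, 23]


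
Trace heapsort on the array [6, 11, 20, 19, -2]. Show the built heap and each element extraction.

Build heap: [20, 19, 6, 11, -2]
Extract 20: [19, 11, 6, -2, 20]
Extract 19: [11, -2, 6, 19, 20]
Extract 11: [6, -2, 11, 19, 20]
Extract 6: [-2, 6, 11, 19, 20]


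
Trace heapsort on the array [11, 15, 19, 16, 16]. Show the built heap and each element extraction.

Build heap: [19, 16, 11, 15, 16]
Extract 19: [16, 16, 11, 15, 19]
Extract 16: [16, 15, 11, 16, 19]
Extract 16: [15, 11, 16, 16, 19]
Extract 15: [11, 15, 16, 16, 19]


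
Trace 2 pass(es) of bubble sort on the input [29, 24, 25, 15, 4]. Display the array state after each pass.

After pass 1: [24, 25, 15, 4, 29] (4 swaps)
After pass 2: [24, 15, 4, 25, 29] (2 swaps)
Total swaps: 6


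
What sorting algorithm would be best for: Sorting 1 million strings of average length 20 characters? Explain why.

Best choice: MSD radix sort or Mergesort
Reason: MSD radix sort is a non-comparison sort that buckets the strings by successive character positions, running in time proportional to the total number of characters examined rather than O(n log n) string comparisons; mergesort is a stable O(n log n)-comparison alternative that works for arbitrary variable-length keys


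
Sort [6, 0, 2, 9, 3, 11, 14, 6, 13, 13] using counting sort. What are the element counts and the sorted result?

Count array: [1, 0, 1, 1, 0, 0, 2, 0, 0, 1, 0, 1, 0, 2, 1]
(count[i] = number of elements equal to i)
Cumulative count: [1, 1, 2, 3, 3, 3, 5, 5, 5, 6, 6, 7, 7, 9, 10]
Sorted: [0, 2, 3, 6, 6, 9, 11, 13, 13, 14]


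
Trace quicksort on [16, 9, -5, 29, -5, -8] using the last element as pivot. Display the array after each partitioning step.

Partition 1: pivot=-8 at index 0 -> [-8, 9, -5, 29, -5, 16]
Partition 2: pivot=16 at index 4 -> [-8, 9, -5, -5, 16, 29]
Partition 3: pivot=-5 at index 2 -> [-8, -5, -5, 9, 16, 29]


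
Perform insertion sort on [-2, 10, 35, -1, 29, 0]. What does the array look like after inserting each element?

First element -2 is already 'sorted'
Insert 10: shifted 0 elements -> [-2, 10, 35, -1, 29, 0]
Insert 35: shifted 0 elements -> [-2, 10, 35, -1, 29, 0]
Insert -1: shifted 2 elements -> [-2, -1, 10, 35, 29, 0]
Insert 29: shifted 1 elements -> [-2, -1, 10, 29, 35, 0]
Insert 0: shifted 3 elements -> [-2, -1, 0, 10, 29, 35]


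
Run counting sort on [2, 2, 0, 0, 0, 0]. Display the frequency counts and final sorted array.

Count array: [4, 0, 2]
(count[i] = number of elements equal to i)
Cumulative count: [4, 4, 6]
Sorted: [0, 0, 0, 0, 2, 2]


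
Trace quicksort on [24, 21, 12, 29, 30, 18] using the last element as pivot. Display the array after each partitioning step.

Partition 1: pivot=18 at index 1 -> [12, 18, 24, 29, 30, 21]
Partition 2: pivot=21 at index 2 -> [12, 18, 21, 29, 30, 24]
Partition 3: pivot=24 at index 3 -> [12, 18, 21, 24, 30, 29]
Partition 4: pivot=29 at index 4 -> [12, 18, 21, 24, 29, 30]


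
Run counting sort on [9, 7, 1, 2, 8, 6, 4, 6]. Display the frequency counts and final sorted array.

Count array: [0, 1, 1, 0, 1, 0, 2, 1, 1, 1]
(count[i] = number of elements equal to i)
Cumulative count: [0, 1, 2, 2, 3, 3, 5, 6, 7, 8]
Sorted: [1, 2, 4, 6, 6, 7, 8, 9]


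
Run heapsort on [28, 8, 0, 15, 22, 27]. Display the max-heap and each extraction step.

Build heap: [28, 22, 27, 15, 8, 0]
Extract 28: [27, 22, 0, 15, 8, 28]
Extract 27: [22, 15, 0, 8, 27, 28]
Extract 22: [15, 8, 0, 22, 27, 28]
Extract 15: [8, 0, 15, 22, 27, 28]
Extract 8: [0, 8, 15, 22, 27, 28]


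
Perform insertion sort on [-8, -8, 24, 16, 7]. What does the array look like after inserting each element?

First element -8 is already 'sorted'
Insert -8: shifted 0 elements -> [-8, -8, 24, 16, 7]
Insert 24: shifted 0 elements -> [-8, -8, 24, 16, 7]
Insert 16: shifted 1 elements -> [-8, -8, 16, 24, 7]
Insert 7: shifted 2 elements -> [-8, -8, 7, 16, 24]


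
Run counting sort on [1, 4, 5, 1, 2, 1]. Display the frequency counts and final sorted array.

Count array: [0, 3, 1, 0, 1, 1]
(count[i] = number of elements equal to i)
Cumulative count: [0, 3, 4, 4, 5, 6]
Sorted: [1, 1, 1, 2, 4, 5]


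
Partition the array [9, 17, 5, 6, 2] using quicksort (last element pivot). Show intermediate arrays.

Partition 1: pivot=2 at index 0 -> [2, 17, 5, 6, 9]
Partition 2: pivot=9 at index 3 -> [2, 5, 6, 9, 17]
Partition 3: pivot=6 at index 2 -> [2, 5, 6, 9, 17]


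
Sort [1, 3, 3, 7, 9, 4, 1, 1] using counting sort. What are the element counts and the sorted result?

Count array: [0, 3, 0, 2, 1, 0, 0, 1, 0, 1]
(count[i] = number of elements equal to i)
Cumulative count: [0, 3, 3, 5, 6, 6, 6, 7, 7, 8]
Sorted: [1, 1, 1, 3, 3, 4, 7, 9]


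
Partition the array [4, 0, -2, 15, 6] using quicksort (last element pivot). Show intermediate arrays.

Partition 1: pivot=6 at index 3 -> [4, 0, -2, 6, 15]
Partition 2: pivot=-2 at index 0 -> [-2, 0, 4, 6, 15]
Partition 3: pivot=4 at index 2 -> [-2, 0, 4, 6, 15]


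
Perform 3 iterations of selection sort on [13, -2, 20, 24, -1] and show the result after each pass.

Pass 1: Select minimum -2 at index 1, swap -> [-2, 13, 20, 24, -1]
Pass 2: Select minimum -1 at index 4, swap -> [-2, -1, 20, 24, 13]
Pass 3: Select minimum 13 at index 4, swap -> [-2, -1, 13, 24, 20]


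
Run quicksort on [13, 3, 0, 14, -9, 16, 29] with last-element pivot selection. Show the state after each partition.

Partition 1: pivot=29 at index 6 -> [13, 3, 0, 14, -9, 16, 29]
Partition 2: pivot=16 at index 5 -> [13, 3, 0, 14, -9, 16, 29]
Partition 3: pivot=-9 at index 0 -> [-9, 3, 0, 14, 13, 16, 29]
Partition 4: pivot=13 at index 3 -> [-9, 3, 0, 13, 14, 16, 29]
Partition 5: pivot=0 at index 1 -> [-9, 0, 3, 13, 14, 16, 29]


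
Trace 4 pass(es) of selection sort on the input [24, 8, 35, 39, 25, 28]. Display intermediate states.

Pass 1: Select minimum 8 at index 1, swap -> [8, 24, 35, 39, 25, 28]
Pass 2: Select minimum 24 at index 1, swap -> [8, 24, 35, 39, 25, 28]
Pass 3: Select minimum 25 at index 4, swap -> [8, 24, 25, 39, 35, 28]
Pass 4: Select minimum 28 at index 5, swap -> [8, 24, 25, 28, 35, 39]


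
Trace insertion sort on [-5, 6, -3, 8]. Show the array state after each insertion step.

First element -5 is already 'sorted'
Insert 6: shifted 0 elements -> [-5, 6, -3, 8]
Insert -3: shifted 1 elements -> [-5, -3, 6, 8]
Insert 8: shifted 0 elements -> [-5, -3, 6, 8]


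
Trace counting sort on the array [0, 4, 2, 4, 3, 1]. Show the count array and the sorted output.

Count array: [1, 1, 1, 1, 2]
(count[i] = number of elements equal to i)
Cumulative count: [1, 2, 3, 4, 6]
Sorted: [0, 1, 2, 3, 4, 4]


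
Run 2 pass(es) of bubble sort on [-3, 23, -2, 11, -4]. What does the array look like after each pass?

After pass 1: [-3, -2, 11, -4, 23] (3 swaps)
After pass 2: [-3, -2, -4, 11, 23] (1 swaps)
Total swaps: 4


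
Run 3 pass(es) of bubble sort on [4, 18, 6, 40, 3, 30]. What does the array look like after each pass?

After pass 1: [4, 6, 18, 3, 30, 40] (3 swaps)
After pass 2: [4, 6, 3, 18, 30, 40] (1 swaps)
After pass 3: [4, 3, 6, 18, 30, 40] (1 swaps)
Total swaps: 5


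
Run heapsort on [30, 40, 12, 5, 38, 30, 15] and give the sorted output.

Build heap: [40, 38, 30, 5, 30, 12, 15]
Extract 40: [38, 30, 30, 5, 15, 12, 40]
Extract 38: [30, 15, 30, 5, 12, 38, 40]
Extract 30: [30, 15, 12, 5, 30, 38, 40]
Extract 30: [15, 5, 12, 30, 30, 38, 40]
Extract 15: [12, 5, 15, 30, 30, 38, 40]
Extract 12: [5, 12, 15, 30, 30, 38, 40]


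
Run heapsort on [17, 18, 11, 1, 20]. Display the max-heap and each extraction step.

Build heap: [20, 18, 11, 1, 17]
Extract 20: [18, 17, 11, 1, 20]
Extract 18: [17, 1, 11, 18, 20]
Extract 17: [11, 1, 17, 18, 20]
Extract 11: [1, 11, 17, 18, 20]


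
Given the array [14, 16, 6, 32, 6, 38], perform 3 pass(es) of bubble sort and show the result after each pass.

After pass 1: [14, 6, 16, 6, 32, 38] (2 swaps)
After pass 2: [6, 14, 6, 16, 32, 38] (2 swaps)
After pass 3: [6, 6, 14, 16, 32, 38] (1 swaps)
Total swaps: 5


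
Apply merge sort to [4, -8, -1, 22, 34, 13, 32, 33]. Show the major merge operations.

Divide and conquer:
  Merge [4] + [-8] -> [-8, 4]
  Merge [-1] + [22] -> [-1, 22]
  Merge [-8, 4] + [-1, 22] -> [-8, -1, 4, 22]
  Merge [34] + [13] -> [13, 34]
  Merge [32] + [33] -> [32, 33]
  Merge [13, 34] + [32, 33] -> [13, 32, 33, 34]
  Merge [-8, -1, 4, 22] + [13, 32, 33, 34] -> [-8, -1, 4, 13, 22, 32, 33, 34]


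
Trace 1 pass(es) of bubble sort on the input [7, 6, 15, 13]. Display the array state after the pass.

After pass 1: [6, 7, 13, 15] (2 swaps)
Total swaps: 2


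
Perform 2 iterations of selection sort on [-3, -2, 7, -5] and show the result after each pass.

Pass 1: Select minimum -5 at index 3, swap -> [-5, -2, 7, -3]
Pass 2: Select minimum -3 at index 3, swap -> [-5, -3, 7, -2]


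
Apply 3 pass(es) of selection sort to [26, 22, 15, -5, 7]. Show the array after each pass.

Pass 1: Select minimum -5 at index 3, swap -> [-5, 22, 15, 26, 7]
Pass 2: Select minimum 7 at index 4, swap -> [-5, 7, 15, 26, 22]
Pass 3: Select minimum 15 at index 2, swap -> [-5, 7, 15, 26, 22]


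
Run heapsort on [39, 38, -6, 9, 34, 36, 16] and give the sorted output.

Build heap: [39, 38, 36, 9, 34, -6, 16]
Extract 39: [38, 34, 36, 9, 16, -6, 39]
Extract 38: [36, 34, -6, 9, 16, 38, 39]
Extract 36: [34, 16, -6, 9, 36, 38, 39]
Extract 34: [16, 9, -6, 34, 36, 38, 39]
Extract 16: [9, -6, 16, 34, 36, 38, 39]
Extract 9: [-6, 9, 16, 34, 36, 38, 39]


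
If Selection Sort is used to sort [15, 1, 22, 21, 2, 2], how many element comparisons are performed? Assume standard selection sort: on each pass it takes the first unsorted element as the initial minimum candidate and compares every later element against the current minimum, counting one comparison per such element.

Pass 1: scan indices 1..5 for the minimum = 5 comparison(s); min is 1, place at index 0 -> [1, 15, 22, 21, 2, 2]
Pass 2: scan indices 2..5 for the minimum = 4 comparison(s); min is 2, place at index 1 -> [1, 2, 22, 21, 15, 2]
Pass 3: scan indices 3..5 for the minimum = 3 comparison(s); min is 2, place at index 2 -> [1, 2, 2, 21, 15, 22]
Pass 4: scan indices 4..5 for the minimum = 2 comparison(s); min is 15, place at index 3 -> [1, 2, 2, 15, 21, 22]
Pass 5: scan indices 5..5 for the minimum = 1 comparison(s); min is 21, place at index 4 -> [1, 2, 2, 15, 21, 22]
Selection sort always scans the whole unsorted suffix, so the count is (n-1) + (n-2) + ... + 1 = n(n-1)/2 = 6*5/2 = 15 regardless of the input order.
Total comparisons: 5 + 4 + 3 + 2 + 1 = 15


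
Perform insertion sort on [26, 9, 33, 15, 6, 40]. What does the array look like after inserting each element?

First element 26 is already 'sorted'
Insert 9: shifted 1 elements -> [9, 26, 33, 15, 6, 40]
Insert 33: shifted 0 elements -> [9, 26, 33, 15, 6, 40]
Insert 15: shifted 2 elements -> [9, 15, 26, 33, 6, 40]
Insert 6: shifted 4 elements -> [6, 9, 15, 26, 33, 40]
Insert 40: shifted 0 elements -> [6, 9, 15, 26, 33, 40]


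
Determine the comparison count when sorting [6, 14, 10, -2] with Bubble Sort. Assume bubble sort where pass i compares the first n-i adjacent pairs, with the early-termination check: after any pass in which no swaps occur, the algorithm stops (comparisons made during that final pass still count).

Pass 1: compare adjacent pairs (0,1)..(2,3) = 3 comparison(s), 2 swap(s) -> [6, 10, -2, 14]
Pass 2: compare adjacent pairs (0,1)..(1,2) = 2 comparison(s), 1 swap(s) -> [6, -2, 10, 14]
Pass 3: compare adjacent pairs (0,1)..(0,1) = 1 comparison(s), 1 swap(s) -> [-2, 6, 10, 14]
Every pass made at least one swap, so all n-1 passes run.
Total comparisons: 3 + 2 + 1 = 6


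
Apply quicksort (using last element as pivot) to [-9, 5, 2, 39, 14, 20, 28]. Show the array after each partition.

Partition 1: pivot=28 at index 5 -> [-9, 5, 2, 14, 20, 28, 39]
Partition 2: pivot=20 at index 4 -> [-9, 5, 2, 14, 20, 28, 39]
Partition 3: pivot=14 at index 3 -> [-9, 5, 2, 14, 20, 28, 39]
Partition 4: pivot=2 at index 1 -> [-9, 2, 5, 14, 20, 28, 39]


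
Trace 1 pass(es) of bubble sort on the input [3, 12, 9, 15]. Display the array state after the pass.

After pass 1: [3, 9, 12, 15] (1 swaps)
Total swaps: 1


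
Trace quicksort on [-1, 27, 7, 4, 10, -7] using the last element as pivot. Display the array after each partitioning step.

Partition 1: pivot=-7 at index 0 -> [-7, 27, 7, 4, 10, -1]
Partition 2: pivot=-1 at index 1 -> [-7, -1, 7, 4, 10, 27]
Partition 3: pivot=27 at index 5 -> [-7, -1, 7, 4, 10, 27]
Partition 4: pivot=10 at index 4 -> [-7, -1, 7, 4, 10, 27]
Partition 5: pivot=4 at index 2 -> [-7, -1, 4, 7, 10, 27]


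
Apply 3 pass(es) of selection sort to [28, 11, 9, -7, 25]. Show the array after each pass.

Pass 1: Select minimum -7 at index 3, swap -> [-7, 11, 9, 28, 25]
Pass 2: Select minimum 9 at index 2, swap -> [-7, 9, 11, 28, 25]
Pass 3: Select minimum 11 at index 2, swap -> [-7, 9, 11, 28, 25]


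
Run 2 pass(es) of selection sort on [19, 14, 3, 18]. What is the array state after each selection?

Pass 1: Select minimum 3 at index 2, swap -> [3, 14, 19, 18]
Pass 2: Select minimum 14 at index 1, swap -> [3, 14, 19, 18]


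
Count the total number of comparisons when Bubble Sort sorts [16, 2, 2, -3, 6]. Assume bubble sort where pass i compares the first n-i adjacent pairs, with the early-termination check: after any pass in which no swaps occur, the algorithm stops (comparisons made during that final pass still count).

Pass 1: compare adjacent pairs (0,1)..(3,4) = 4 comparison(s), 4 swap(s) -> [2, 2, -3, 6, 16]
Pass 2: compare adjacent pairs (0,1)..(2,3) = 3 comparison(s), 1 swap(s) -> [2, -3, 2, 6, 16]
Pass 3: compare adjacent pairs (0,1)..(1,2) = 2 comparison(s), 1 swap(s) -> [-3, 2, 2, 6, 16]
Pass 4: compare adjacent pairs (0,1)..(0,1) = 1 comparison(s), 0 swap(s) -> [-3, 2, 2, 6, 16]
No swaps in this pass, so bubble sort stops here.
Total comparisons: 4 + 3 + 2 + 1 = 10


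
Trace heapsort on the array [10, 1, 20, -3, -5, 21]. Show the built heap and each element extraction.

Build heap: [21, 1, 20, -3, -5, 10]
Extract 21: [20, 1, 10, -3, -5, 21]
Extract 20: [10, 1, -5, -3, 20, 21]
Extract 10: [1, -3, -5, 10, 20, 21]
Extract 1: [-3, -5, 1, 10, 20, 21]
Extract -3: [-5, -3, 1, 10, 20, 21]


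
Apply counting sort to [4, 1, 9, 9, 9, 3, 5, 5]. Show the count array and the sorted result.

Count array: [0, 1, 0, 1, 1, 2, 0, 0, 0, 3]
(count[i] = number of elements equal to i)
Cumulative count: [0, 1, 1, 2, 3, 5, 5, 5, 5, 8]
Sorted: [1, 3, 4, 5, 5, 9, 9, 9]


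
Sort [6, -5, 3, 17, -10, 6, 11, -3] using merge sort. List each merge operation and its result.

Divide and conquer:
  Merge [6] + [-5] -> [-5, 6]
  Merge [3] + [17] -> [3, 17]
  Merge [-5, 6] + [3, 17] -> [-5, 3, 6, 17]
  Merge [-10] + [6] -> [-10, 6]
  Merge [11] + [-3] -> [-3, 11]
  Merge [-10, 6] + [-3, 11] -> [-10, -3, 6, 11]
  Merge [-5, 3, 6, 17] + [-10, -3, 6, 11] -> [-10, -5, -3, 3, 6, 6, 11, 17]


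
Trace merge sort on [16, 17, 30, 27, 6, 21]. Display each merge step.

Divide and conquer:
  Merge [17] + [30] -> [17, 30]
  Merge [16] + [17, 30] -> [16, 17, 30]
  Merge [6] + [21] -> [6, 21]
  Merge [27] + [6, 21] -> [6, 21, 27]
  Merge [16, 17, 30] + [6, 21, 27] -> [6, 16, 17, 21, 27, 30]


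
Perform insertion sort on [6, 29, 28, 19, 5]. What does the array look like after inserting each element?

First element 6 is already 'sorted'
Insert 29: shifted 0 elements -> [6, 29, 28, 19, 5]
Insert 28: shifted 1 elements -> [6, 28, 29, 19, 5]
Insert 19: shifted 2 elements -> [6, 19, 28, 29, 5]
Insert 5: shifted 4 elements -> [5, 6, 19, 28, 29]


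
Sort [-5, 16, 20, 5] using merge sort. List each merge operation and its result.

Divide and conquer:
  Merge [-5] + [16] -> [-5, 16]
  Merge [20] + [5] -> [5, 20]
  Merge [-5, 16] + [5, 20] -> [-5, 5, 16, 20]


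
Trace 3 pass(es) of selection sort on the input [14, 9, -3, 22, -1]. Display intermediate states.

Pass 1: Select minimum -3 at index 2, swap -> [-3, 9, 14, 22, -1]
Pass 2: Select minimum -1 at index 4, swap -> [-3, -1, 14, 22, 9]
Pass 3: Select minimum 9 at index 4, swap -> [-3, -1, 9, 22, 14]


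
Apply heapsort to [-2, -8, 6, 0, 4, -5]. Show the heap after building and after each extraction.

Build heap: [6, 4, -2, 0, -8, -5]
Extract 6: [4, 0, -2, -5, -8, 6]
Extract 4: [0, -5, -2, -8, 4, 6]
Extract 0: [-2, -5, -8, 0, 4, 6]
Extract -2: [-5, -8, -2, 0, 4, 6]
Extract -5: [-8, -5, -2, 0, 4, 6]


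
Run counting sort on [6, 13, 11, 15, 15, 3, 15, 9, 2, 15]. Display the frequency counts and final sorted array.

Count array: [0, 0, 1, 1, 0, 0, 1, 0, 0, 1, 0, 1, 0, 1, 0, 4]
(count[i] = number of elements equal to i)
Cumulative count: [0, 0, 1, 2, 2, 2, 3, 3, 3, 4, 4, 5, 5, 6, 6, 10]
Sorted: [2, 3, 6, 9, 11, 13, 15, 15, 15, 15]


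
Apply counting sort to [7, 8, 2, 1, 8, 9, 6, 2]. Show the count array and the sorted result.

Count array: [0, 1, 2, 0, 0, 0, 1, 1, 2, 1]
(count[i] = number of elements equal to i)
Cumulative count: [0, 1, 3, 3, 3, 3, 4, 5, 7, 8]
Sorted: [1, 2, 2, 6, 7, 8, 8, 9]


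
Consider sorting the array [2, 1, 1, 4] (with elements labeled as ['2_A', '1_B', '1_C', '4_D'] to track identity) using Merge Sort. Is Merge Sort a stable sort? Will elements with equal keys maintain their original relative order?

Trace Merge Sort on the labeled array (the key is the number; the letter only tracks identity):
  Merge [2_A] + [1_B] -> [1_B, 2_A]
  Merge [1_C] + [4_D] -> [1_C, 4_D]
  Merge [1_B, 2_A] + [1_C, 4_D] -> [1_B, 1_C, 2_A, 4_D]
Final order: [1_B, 1_C, 2_A, 4_D]
Equal keys:
  value 1: originally 1_B, 1_C; after sorting 1_B, 1_C -> order preserved
All equal keys kept their original relative order. Merge Sort is stable: when the heads of the two halves are equal the merge takes from the left half first.
Answer: Stable


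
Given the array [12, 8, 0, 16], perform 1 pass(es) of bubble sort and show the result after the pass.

After pass 1: [8, 0, 12, 16] (2 swaps)
Total swaps: 2


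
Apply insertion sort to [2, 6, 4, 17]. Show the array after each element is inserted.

First element 2 is already 'sorted'
Insert 6: shifted 0 elements -> [2, 6, 4, 17]
Insert 4: shifted 1 elements -> [2, 4, 6, 17]
Insert 17: shifted 0 elements -> [2, 4, 6, 17]


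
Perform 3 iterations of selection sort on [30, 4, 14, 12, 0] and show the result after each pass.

Pass 1: Select minimum 0 at index 4, swap -> [0, 4, 14, 12, 30]
Pass 2: Select minimum 4 at index 1, swap -> [0, 4, 14, 12, 30]
Pass 3: Select minimum 12 at index 3, swap -> [0, 4, 12, 14, 30]


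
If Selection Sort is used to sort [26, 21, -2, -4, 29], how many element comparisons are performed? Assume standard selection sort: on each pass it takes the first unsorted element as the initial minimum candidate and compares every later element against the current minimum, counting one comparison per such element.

Pass 1: scan indices 1..4 for the minimum = 4 comparison(s); min is -4, place at index 0 -> [-4, 21, -2, 26, 29]
Pass 2: scan indices 2..4 for the minimum = 3 comparison(s); min is -2, place at index 1 -> [-4, -2, 21, 26, 29]
Pass 3: scan indices 3..4 for the minimum = 2 comparison(s); min is 21, place at index 2 -> [-4, -2, 21, 26, 29]
Pass 4: scan indices 4..4 for the minimum = 1 comparison(s); min is 26, place at index 3 -> [-4, -2, 21, 26, 29]
Selection sort always scans the whole unsorted suffix, so the count is (n-1) + (n-2) + ... + 1 = n(n-1)/2 = 5*4/2 = 10 regardless of the input order.
Total comparisons: 4 + 3 + 2 + 1 = 10
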